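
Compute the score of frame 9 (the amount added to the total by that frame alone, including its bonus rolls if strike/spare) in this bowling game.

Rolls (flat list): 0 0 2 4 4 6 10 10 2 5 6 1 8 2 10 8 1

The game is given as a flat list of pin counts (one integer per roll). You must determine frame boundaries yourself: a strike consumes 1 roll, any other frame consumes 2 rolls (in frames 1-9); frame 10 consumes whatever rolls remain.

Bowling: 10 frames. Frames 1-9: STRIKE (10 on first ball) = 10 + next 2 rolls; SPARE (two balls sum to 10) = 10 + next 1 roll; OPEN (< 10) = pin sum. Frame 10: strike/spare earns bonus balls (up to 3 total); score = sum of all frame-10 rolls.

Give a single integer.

Frame 1: OPEN (0+0=0). Cumulative: 0
Frame 2: OPEN (2+4=6). Cumulative: 6
Frame 3: SPARE (4+6=10). 10 + next roll (10) = 20. Cumulative: 26
Frame 4: STRIKE. 10 + next two rolls (10+2) = 22. Cumulative: 48
Frame 5: STRIKE. 10 + next two rolls (2+5) = 17. Cumulative: 65
Frame 6: OPEN (2+5=7). Cumulative: 72
Frame 7: OPEN (6+1=7). Cumulative: 79
Frame 8: SPARE (8+2=10). 10 + next roll (10) = 20. Cumulative: 99
Frame 9: STRIKE. 10 + next two rolls (8+1) = 19. Cumulative: 118
Frame 10: OPEN. Sum of all frame-10 rolls (8+1) = 9. Cumulative: 127

Answer: 19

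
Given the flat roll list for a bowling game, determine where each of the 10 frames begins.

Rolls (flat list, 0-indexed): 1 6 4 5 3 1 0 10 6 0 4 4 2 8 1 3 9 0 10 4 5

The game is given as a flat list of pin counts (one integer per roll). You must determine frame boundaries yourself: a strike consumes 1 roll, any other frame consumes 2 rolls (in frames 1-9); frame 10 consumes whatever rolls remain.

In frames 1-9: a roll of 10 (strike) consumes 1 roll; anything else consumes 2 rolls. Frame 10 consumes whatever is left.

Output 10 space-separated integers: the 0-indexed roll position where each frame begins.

Frame 1 starts at roll index 0: rolls=1,6 (sum=7), consumes 2 rolls
Frame 2 starts at roll index 2: rolls=4,5 (sum=9), consumes 2 rolls
Frame 3 starts at roll index 4: rolls=3,1 (sum=4), consumes 2 rolls
Frame 4 starts at roll index 6: rolls=0,10 (sum=10), consumes 2 rolls
Frame 5 starts at roll index 8: rolls=6,0 (sum=6), consumes 2 rolls
Frame 6 starts at roll index 10: rolls=4,4 (sum=8), consumes 2 rolls
Frame 7 starts at roll index 12: rolls=2,8 (sum=10), consumes 2 rolls
Frame 8 starts at roll index 14: rolls=1,3 (sum=4), consumes 2 rolls
Frame 9 starts at roll index 16: rolls=9,0 (sum=9), consumes 2 rolls
Frame 10 starts at roll index 18: 3 remaining rolls

Answer: 0 2 4 6 8 10 12 14 16 18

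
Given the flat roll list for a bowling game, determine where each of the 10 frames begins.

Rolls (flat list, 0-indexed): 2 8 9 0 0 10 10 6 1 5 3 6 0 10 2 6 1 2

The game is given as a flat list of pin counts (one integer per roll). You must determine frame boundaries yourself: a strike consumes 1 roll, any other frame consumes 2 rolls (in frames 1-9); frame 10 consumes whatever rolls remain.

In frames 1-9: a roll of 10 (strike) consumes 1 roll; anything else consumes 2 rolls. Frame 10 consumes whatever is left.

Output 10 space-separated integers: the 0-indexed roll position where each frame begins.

Frame 1 starts at roll index 0: rolls=2,8 (sum=10), consumes 2 rolls
Frame 2 starts at roll index 2: rolls=9,0 (sum=9), consumes 2 rolls
Frame 3 starts at roll index 4: rolls=0,10 (sum=10), consumes 2 rolls
Frame 4 starts at roll index 6: roll=10 (strike), consumes 1 roll
Frame 5 starts at roll index 7: rolls=6,1 (sum=7), consumes 2 rolls
Frame 6 starts at roll index 9: rolls=5,3 (sum=8), consumes 2 rolls
Frame 7 starts at roll index 11: rolls=6,0 (sum=6), consumes 2 rolls
Frame 8 starts at roll index 13: roll=10 (strike), consumes 1 roll
Frame 9 starts at roll index 14: rolls=2,6 (sum=8), consumes 2 rolls
Frame 10 starts at roll index 16: 2 remaining rolls

Answer: 0 2 4 6 7 9 11 13 14 16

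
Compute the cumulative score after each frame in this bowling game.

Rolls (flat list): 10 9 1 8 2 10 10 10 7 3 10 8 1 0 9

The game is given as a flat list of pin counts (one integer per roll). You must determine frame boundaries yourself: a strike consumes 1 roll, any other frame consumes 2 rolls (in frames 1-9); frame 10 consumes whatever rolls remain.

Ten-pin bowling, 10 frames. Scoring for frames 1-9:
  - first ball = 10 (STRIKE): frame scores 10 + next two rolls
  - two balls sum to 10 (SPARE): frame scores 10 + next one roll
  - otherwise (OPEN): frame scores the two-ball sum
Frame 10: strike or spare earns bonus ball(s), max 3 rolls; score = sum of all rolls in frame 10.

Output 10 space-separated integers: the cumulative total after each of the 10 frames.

Frame 1: STRIKE. 10 + next two rolls (9+1) = 20. Cumulative: 20
Frame 2: SPARE (9+1=10). 10 + next roll (8) = 18. Cumulative: 38
Frame 3: SPARE (8+2=10). 10 + next roll (10) = 20. Cumulative: 58
Frame 4: STRIKE. 10 + next two rolls (10+10) = 30. Cumulative: 88
Frame 5: STRIKE. 10 + next two rolls (10+7) = 27. Cumulative: 115
Frame 6: STRIKE. 10 + next two rolls (7+3) = 20. Cumulative: 135
Frame 7: SPARE (7+3=10). 10 + next roll (10) = 20. Cumulative: 155
Frame 8: STRIKE. 10 + next two rolls (8+1) = 19. Cumulative: 174
Frame 9: OPEN (8+1=9). Cumulative: 183
Frame 10: OPEN. Sum of all frame-10 rolls (0+9) = 9. Cumulative: 192

Answer: 20 38 58 88 115 135 155 174 183 192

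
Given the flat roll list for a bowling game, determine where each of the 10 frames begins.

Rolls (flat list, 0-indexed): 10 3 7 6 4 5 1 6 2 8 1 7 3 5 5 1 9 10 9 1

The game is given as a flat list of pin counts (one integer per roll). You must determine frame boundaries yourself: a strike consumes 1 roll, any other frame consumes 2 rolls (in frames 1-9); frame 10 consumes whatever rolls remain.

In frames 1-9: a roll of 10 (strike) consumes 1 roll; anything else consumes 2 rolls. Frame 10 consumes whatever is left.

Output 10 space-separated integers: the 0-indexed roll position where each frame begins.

Answer: 0 1 3 5 7 9 11 13 15 17

Derivation:
Frame 1 starts at roll index 0: roll=10 (strike), consumes 1 roll
Frame 2 starts at roll index 1: rolls=3,7 (sum=10), consumes 2 rolls
Frame 3 starts at roll index 3: rolls=6,4 (sum=10), consumes 2 rolls
Frame 4 starts at roll index 5: rolls=5,1 (sum=6), consumes 2 rolls
Frame 5 starts at roll index 7: rolls=6,2 (sum=8), consumes 2 rolls
Frame 6 starts at roll index 9: rolls=8,1 (sum=9), consumes 2 rolls
Frame 7 starts at roll index 11: rolls=7,3 (sum=10), consumes 2 rolls
Frame 8 starts at roll index 13: rolls=5,5 (sum=10), consumes 2 rolls
Frame 9 starts at roll index 15: rolls=1,9 (sum=10), consumes 2 rolls
Frame 10 starts at roll index 17: 3 remaining rolls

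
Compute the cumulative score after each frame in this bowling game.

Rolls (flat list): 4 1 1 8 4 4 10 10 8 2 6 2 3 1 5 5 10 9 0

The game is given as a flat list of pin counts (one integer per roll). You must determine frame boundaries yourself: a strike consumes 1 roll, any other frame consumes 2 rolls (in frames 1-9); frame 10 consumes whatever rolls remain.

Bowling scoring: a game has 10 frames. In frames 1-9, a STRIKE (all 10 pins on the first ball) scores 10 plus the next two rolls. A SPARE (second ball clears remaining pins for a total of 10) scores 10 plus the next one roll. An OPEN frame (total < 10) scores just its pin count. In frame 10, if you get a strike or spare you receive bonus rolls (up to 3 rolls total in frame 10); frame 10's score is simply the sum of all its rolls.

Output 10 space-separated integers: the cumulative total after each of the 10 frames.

Answer: 5 14 22 50 70 86 94 98 118 137

Derivation:
Frame 1: OPEN (4+1=5). Cumulative: 5
Frame 2: OPEN (1+8=9). Cumulative: 14
Frame 3: OPEN (4+4=8). Cumulative: 22
Frame 4: STRIKE. 10 + next two rolls (10+8) = 28. Cumulative: 50
Frame 5: STRIKE. 10 + next two rolls (8+2) = 20. Cumulative: 70
Frame 6: SPARE (8+2=10). 10 + next roll (6) = 16. Cumulative: 86
Frame 7: OPEN (6+2=8). Cumulative: 94
Frame 8: OPEN (3+1=4). Cumulative: 98
Frame 9: SPARE (5+5=10). 10 + next roll (10) = 20. Cumulative: 118
Frame 10: STRIKE. Sum of all frame-10 rolls (10+9+0) = 19. Cumulative: 137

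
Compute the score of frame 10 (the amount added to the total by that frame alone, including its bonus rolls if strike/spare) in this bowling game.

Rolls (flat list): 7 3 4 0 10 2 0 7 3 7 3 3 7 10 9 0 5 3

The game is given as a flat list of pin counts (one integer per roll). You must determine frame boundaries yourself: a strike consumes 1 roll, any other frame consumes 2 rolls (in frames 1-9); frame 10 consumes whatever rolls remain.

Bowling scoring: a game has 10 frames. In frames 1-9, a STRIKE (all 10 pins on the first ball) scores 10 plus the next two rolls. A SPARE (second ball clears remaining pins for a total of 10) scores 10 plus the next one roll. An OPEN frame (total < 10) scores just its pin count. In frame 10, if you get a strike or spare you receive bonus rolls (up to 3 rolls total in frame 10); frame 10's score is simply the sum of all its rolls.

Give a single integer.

Frame 1: SPARE (7+3=10). 10 + next roll (4) = 14. Cumulative: 14
Frame 2: OPEN (4+0=4). Cumulative: 18
Frame 3: STRIKE. 10 + next two rolls (2+0) = 12. Cumulative: 30
Frame 4: OPEN (2+0=2). Cumulative: 32
Frame 5: SPARE (7+3=10). 10 + next roll (7) = 17. Cumulative: 49
Frame 6: SPARE (7+3=10). 10 + next roll (3) = 13. Cumulative: 62
Frame 7: SPARE (3+7=10). 10 + next roll (10) = 20. Cumulative: 82
Frame 8: STRIKE. 10 + next two rolls (9+0) = 19. Cumulative: 101
Frame 9: OPEN (9+0=9). Cumulative: 110
Frame 10: OPEN. Sum of all frame-10 rolls (5+3) = 8. Cumulative: 118

Answer: 8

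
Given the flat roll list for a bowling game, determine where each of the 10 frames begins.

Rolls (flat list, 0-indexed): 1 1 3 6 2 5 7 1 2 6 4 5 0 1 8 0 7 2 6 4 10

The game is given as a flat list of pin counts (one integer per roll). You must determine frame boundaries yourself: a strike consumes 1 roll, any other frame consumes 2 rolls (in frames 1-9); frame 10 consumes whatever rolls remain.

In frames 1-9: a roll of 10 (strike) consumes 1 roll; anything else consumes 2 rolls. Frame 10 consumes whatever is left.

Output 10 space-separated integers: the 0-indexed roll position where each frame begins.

Answer: 0 2 4 6 8 10 12 14 16 18

Derivation:
Frame 1 starts at roll index 0: rolls=1,1 (sum=2), consumes 2 rolls
Frame 2 starts at roll index 2: rolls=3,6 (sum=9), consumes 2 rolls
Frame 3 starts at roll index 4: rolls=2,5 (sum=7), consumes 2 rolls
Frame 4 starts at roll index 6: rolls=7,1 (sum=8), consumes 2 rolls
Frame 5 starts at roll index 8: rolls=2,6 (sum=8), consumes 2 rolls
Frame 6 starts at roll index 10: rolls=4,5 (sum=9), consumes 2 rolls
Frame 7 starts at roll index 12: rolls=0,1 (sum=1), consumes 2 rolls
Frame 8 starts at roll index 14: rolls=8,0 (sum=8), consumes 2 rolls
Frame 9 starts at roll index 16: rolls=7,2 (sum=9), consumes 2 rolls
Frame 10 starts at roll index 18: 3 remaining rolls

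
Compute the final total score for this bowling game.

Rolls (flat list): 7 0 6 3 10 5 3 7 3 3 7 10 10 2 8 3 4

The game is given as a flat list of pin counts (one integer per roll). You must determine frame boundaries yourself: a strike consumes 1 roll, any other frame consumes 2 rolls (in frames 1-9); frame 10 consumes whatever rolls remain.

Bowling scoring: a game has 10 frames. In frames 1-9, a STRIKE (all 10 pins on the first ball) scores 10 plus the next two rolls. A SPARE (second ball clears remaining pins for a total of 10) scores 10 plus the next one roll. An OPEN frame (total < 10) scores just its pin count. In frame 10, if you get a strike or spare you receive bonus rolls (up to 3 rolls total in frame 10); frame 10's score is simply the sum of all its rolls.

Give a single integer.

Frame 1: OPEN (7+0=7). Cumulative: 7
Frame 2: OPEN (6+3=9). Cumulative: 16
Frame 3: STRIKE. 10 + next two rolls (5+3) = 18. Cumulative: 34
Frame 4: OPEN (5+3=8). Cumulative: 42
Frame 5: SPARE (7+3=10). 10 + next roll (3) = 13. Cumulative: 55
Frame 6: SPARE (3+7=10). 10 + next roll (10) = 20. Cumulative: 75
Frame 7: STRIKE. 10 + next two rolls (10+2) = 22. Cumulative: 97
Frame 8: STRIKE. 10 + next two rolls (2+8) = 20. Cumulative: 117
Frame 9: SPARE (2+8=10). 10 + next roll (3) = 13. Cumulative: 130
Frame 10: OPEN. Sum of all frame-10 rolls (3+4) = 7. Cumulative: 137

Answer: 137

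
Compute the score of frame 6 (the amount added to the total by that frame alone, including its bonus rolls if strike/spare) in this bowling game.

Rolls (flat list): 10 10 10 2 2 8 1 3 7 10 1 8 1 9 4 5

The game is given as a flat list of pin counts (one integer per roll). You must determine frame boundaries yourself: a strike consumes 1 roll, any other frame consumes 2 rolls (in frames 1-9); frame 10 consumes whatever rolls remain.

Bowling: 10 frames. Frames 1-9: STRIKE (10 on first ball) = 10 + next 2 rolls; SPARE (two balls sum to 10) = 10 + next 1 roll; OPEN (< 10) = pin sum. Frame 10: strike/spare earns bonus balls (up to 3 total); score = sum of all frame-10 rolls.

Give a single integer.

Frame 1: STRIKE. 10 + next two rolls (10+10) = 30. Cumulative: 30
Frame 2: STRIKE. 10 + next two rolls (10+2) = 22. Cumulative: 52
Frame 3: STRIKE. 10 + next two rolls (2+2) = 14. Cumulative: 66
Frame 4: OPEN (2+2=4). Cumulative: 70
Frame 5: OPEN (8+1=9). Cumulative: 79
Frame 6: SPARE (3+7=10). 10 + next roll (10) = 20. Cumulative: 99
Frame 7: STRIKE. 10 + next two rolls (1+8) = 19. Cumulative: 118
Frame 8: OPEN (1+8=9). Cumulative: 127

Answer: 20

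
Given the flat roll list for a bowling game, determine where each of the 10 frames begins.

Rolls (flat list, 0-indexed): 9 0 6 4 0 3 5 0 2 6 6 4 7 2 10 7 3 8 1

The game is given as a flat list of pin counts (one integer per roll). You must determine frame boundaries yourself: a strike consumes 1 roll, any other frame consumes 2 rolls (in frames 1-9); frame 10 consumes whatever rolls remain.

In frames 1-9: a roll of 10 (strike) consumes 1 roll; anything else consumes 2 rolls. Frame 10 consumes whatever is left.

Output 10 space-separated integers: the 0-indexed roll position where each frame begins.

Frame 1 starts at roll index 0: rolls=9,0 (sum=9), consumes 2 rolls
Frame 2 starts at roll index 2: rolls=6,4 (sum=10), consumes 2 rolls
Frame 3 starts at roll index 4: rolls=0,3 (sum=3), consumes 2 rolls
Frame 4 starts at roll index 6: rolls=5,0 (sum=5), consumes 2 rolls
Frame 5 starts at roll index 8: rolls=2,6 (sum=8), consumes 2 rolls
Frame 6 starts at roll index 10: rolls=6,4 (sum=10), consumes 2 rolls
Frame 7 starts at roll index 12: rolls=7,2 (sum=9), consumes 2 rolls
Frame 8 starts at roll index 14: roll=10 (strike), consumes 1 roll
Frame 9 starts at roll index 15: rolls=7,3 (sum=10), consumes 2 rolls
Frame 10 starts at roll index 17: 2 remaining rolls

Answer: 0 2 4 6 8 10 12 14 15 17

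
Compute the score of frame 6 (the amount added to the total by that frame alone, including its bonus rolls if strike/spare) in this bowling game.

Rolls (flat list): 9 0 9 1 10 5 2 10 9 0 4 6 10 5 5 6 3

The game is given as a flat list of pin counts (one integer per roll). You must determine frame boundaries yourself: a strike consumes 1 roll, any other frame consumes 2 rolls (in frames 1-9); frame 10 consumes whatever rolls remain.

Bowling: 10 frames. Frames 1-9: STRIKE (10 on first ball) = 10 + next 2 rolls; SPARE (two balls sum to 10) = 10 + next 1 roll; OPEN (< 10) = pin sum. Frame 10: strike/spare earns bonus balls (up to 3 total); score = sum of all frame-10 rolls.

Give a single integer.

Answer: 9

Derivation:
Frame 1: OPEN (9+0=9). Cumulative: 9
Frame 2: SPARE (9+1=10). 10 + next roll (10) = 20. Cumulative: 29
Frame 3: STRIKE. 10 + next two rolls (5+2) = 17. Cumulative: 46
Frame 4: OPEN (5+2=7). Cumulative: 53
Frame 5: STRIKE. 10 + next two rolls (9+0) = 19. Cumulative: 72
Frame 6: OPEN (9+0=9). Cumulative: 81
Frame 7: SPARE (4+6=10). 10 + next roll (10) = 20. Cumulative: 101
Frame 8: STRIKE. 10 + next two rolls (5+5) = 20. Cumulative: 121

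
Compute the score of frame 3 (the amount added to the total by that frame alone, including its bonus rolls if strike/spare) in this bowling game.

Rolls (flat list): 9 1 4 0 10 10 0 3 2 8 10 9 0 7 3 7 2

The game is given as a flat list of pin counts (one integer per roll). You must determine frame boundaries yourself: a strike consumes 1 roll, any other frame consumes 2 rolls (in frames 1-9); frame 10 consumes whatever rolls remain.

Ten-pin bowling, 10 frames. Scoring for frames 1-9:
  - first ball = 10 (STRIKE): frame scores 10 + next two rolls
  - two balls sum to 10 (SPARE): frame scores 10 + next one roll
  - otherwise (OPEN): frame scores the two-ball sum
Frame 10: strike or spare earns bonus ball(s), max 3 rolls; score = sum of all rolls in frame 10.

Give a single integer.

Answer: 20

Derivation:
Frame 1: SPARE (9+1=10). 10 + next roll (4) = 14. Cumulative: 14
Frame 2: OPEN (4+0=4). Cumulative: 18
Frame 3: STRIKE. 10 + next two rolls (10+0) = 20. Cumulative: 38
Frame 4: STRIKE. 10 + next two rolls (0+3) = 13. Cumulative: 51
Frame 5: OPEN (0+3=3). Cumulative: 54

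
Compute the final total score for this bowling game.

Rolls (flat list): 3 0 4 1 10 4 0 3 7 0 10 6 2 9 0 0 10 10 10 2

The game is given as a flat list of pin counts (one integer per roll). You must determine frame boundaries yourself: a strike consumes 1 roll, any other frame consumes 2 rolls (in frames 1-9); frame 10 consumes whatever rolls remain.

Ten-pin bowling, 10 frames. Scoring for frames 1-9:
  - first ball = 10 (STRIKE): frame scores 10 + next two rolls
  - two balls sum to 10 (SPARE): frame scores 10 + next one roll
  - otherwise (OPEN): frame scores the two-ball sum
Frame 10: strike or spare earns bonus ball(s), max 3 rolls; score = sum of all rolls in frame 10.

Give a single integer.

Answer: 111

Derivation:
Frame 1: OPEN (3+0=3). Cumulative: 3
Frame 2: OPEN (4+1=5). Cumulative: 8
Frame 3: STRIKE. 10 + next two rolls (4+0) = 14. Cumulative: 22
Frame 4: OPEN (4+0=4). Cumulative: 26
Frame 5: SPARE (3+7=10). 10 + next roll (0) = 10. Cumulative: 36
Frame 6: SPARE (0+10=10). 10 + next roll (6) = 16. Cumulative: 52
Frame 7: OPEN (6+2=8). Cumulative: 60
Frame 8: OPEN (9+0=9). Cumulative: 69
Frame 9: SPARE (0+10=10). 10 + next roll (10) = 20. Cumulative: 89
Frame 10: STRIKE. Sum of all frame-10 rolls (10+10+2) = 22. Cumulative: 111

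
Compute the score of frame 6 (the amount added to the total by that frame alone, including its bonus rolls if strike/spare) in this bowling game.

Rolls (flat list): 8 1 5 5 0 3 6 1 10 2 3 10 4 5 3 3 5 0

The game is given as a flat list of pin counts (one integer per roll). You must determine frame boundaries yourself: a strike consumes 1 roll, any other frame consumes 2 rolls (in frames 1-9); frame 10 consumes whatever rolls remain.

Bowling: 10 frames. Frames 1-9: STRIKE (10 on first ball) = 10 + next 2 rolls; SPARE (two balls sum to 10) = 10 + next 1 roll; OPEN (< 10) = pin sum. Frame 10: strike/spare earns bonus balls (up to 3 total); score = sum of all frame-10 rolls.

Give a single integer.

Frame 1: OPEN (8+1=9). Cumulative: 9
Frame 2: SPARE (5+5=10). 10 + next roll (0) = 10. Cumulative: 19
Frame 3: OPEN (0+3=3). Cumulative: 22
Frame 4: OPEN (6+1=7). Cumulative: 29
Frame 5: STRIKE. 10 + next two rolls (2+3) = 15. Cumulative: 44
Frame 6: OPEN (2+3=5). Cumulative: 49
Frame 7: STRIKE. 10 + next two rolls (4+5) = 19. Cumulative: 68
Frame 8: OPEN (4+5=9). Cumulative: 77

Answer: 5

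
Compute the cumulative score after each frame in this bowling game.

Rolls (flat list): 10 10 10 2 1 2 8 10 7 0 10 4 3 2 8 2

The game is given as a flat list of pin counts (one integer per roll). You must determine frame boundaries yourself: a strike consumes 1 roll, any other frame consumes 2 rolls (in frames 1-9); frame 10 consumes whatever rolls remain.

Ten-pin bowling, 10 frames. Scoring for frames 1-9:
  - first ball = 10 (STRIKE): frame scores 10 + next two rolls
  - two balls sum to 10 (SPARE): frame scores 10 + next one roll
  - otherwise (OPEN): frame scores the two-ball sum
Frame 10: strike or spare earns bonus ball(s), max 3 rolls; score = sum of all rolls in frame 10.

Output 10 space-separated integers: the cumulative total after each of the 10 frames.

Frame 1: STRIKE. 10 + next two rolls (10+10) = 30. Cumulative: 30
Frame 2: STRIKE. 10 + next two rolls (10+2) = 22. Cumulative: 52
Frame 3: STRIKE. 10 + next two rolls (2+1) = 13. Cumulative: 65
Frame 4: OPEN (2+1=3). Cumulative: 68
Frame 5: SPARE (2+8=10). 10 + next roll (10) = 20. Cumulative: 88
Frame 6: STRIKE. 10 + next two rolls (7+0) = 17. Cumulative: 105
Frame 7: OPEN (7+0=7). Cumulative: 112
Frame 8: STRIKE. 10 + next two rolls (4+3) = 17. Cumulative: 129
Frame 9: OPEN (4+3=7). Cumulative: 136
Frame 10: SPARE. Sum of all frame-10 rolls (2+8+2) = 12. Cumulative: 148

Answer: 30 52 65 68 88 105 112 129 136 148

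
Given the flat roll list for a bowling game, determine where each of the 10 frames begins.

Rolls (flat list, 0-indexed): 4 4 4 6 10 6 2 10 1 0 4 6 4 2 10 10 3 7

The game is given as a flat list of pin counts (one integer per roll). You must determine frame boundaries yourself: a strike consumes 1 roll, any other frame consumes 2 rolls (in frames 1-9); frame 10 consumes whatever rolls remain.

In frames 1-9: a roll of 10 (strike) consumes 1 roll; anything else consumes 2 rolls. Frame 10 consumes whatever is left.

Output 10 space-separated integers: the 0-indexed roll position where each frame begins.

Frame 1 starts at roll index 0: rolls=4,4 (sum=8), consumes 2 rolls
Frame 2 starts at roll index 2: rolls=4,6 (sum=10), consumes 2 rolls
Frame 3 starts at roll index 4: roll=10 (strike), consumes 1 roll
Frame 4 starts at roll index 5: rolls=6,2 (sum=8), consumes 2 rolls
Frame 5 starts at roll index 7: roll=10 (strike), consumes 1 roll
Frame 6 starts at roll index 8: rolls=1,0 (sum=1), consumes 2 rolls
Frame 7 starts at roll index 10: rolls=4,6 (sum=10), consumes 2 rolls
Frame 8 starts at roll index 12: rolls=4,2 (sum=6), consumes 2 rolls
Frame 9 starts at roll index 14: roll=10 (strike), consumes 1 roll
Frame 10 starts at roll index 15: 3 remaining rolls

Answer: 0 2 4 5 7 8 10 12 14 15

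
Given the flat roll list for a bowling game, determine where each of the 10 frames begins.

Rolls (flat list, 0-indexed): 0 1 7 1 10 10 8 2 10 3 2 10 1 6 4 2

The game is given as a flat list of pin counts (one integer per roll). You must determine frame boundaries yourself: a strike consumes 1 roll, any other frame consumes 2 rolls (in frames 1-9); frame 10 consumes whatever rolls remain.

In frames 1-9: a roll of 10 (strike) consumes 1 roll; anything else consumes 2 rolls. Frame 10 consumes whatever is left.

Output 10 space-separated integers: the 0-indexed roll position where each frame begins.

Answer: 0 2 4 5 6 8 9 11 12 14

Derivation:
Frame 1 starts at roll index 0: rolls=0,1 (sum=1), consumes 2 rolls
Frame 2 starts at roll index 2: rolls=7,1 (sum=8), consumes 2 rolls
Frame 3 starts at roll index 4: roll=10 (strike), consumes 1 roll
Frame 4 starts at roll index 5: roll=10 (strike), consumes 1 roll
Frame 5 starts at roll index 6: rolls=8,2 (sum=10), consumes 2 rolls
Frame 6 starts at roll index 8: roll=10 (strike), consumes 1 roll
Frame 7 starts at roll index 9: rolls=3,2 (sum=5), consumes 2 rolls
Frame 8 starts at roll index 11: roll=10 (strike), consumes 1 roll
Frame 9 starts at roll index 12: rolls=1,6 (sum=7), consumes 2 rolls
Frame 10 starts at roll index 14: 2 remaining rolls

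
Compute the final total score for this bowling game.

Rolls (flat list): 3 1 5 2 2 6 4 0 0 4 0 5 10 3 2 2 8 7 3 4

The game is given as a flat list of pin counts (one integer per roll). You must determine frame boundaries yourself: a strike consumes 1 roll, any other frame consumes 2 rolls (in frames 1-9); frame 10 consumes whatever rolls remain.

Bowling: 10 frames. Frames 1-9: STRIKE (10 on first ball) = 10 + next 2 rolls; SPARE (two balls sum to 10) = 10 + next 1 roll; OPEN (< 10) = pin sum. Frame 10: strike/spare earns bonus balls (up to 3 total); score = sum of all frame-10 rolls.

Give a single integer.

Frame 1: OPEN (3+1=4). Cumulative: 4
Frame 2: OPEN (5+2=7). Cumulative: 11
Frame 3: OPEN (2+6=8). Cumulative: 19
Frame 4: OPEN (4+0=4). Cumulative: 23
Frame 5: OPEN (0+4=4). Cumulative: 27
Frame 6: OPEN (0+5=5). Cumulative: 32
Frame 7: STRIKE. 10 + next two rolls (3+2) = 15. Cumulative: 47
Frame 8: OPEN (3+2=5). Cumulative: 52
Frame 9: SPARE (2+8=10). 10 + next roll (7) = 17. Cumulative: 69
Frame 10: SPARE. Sum of all frame-10 rolls (7+3+4) = 14. Cumulative: 83

Answer: 83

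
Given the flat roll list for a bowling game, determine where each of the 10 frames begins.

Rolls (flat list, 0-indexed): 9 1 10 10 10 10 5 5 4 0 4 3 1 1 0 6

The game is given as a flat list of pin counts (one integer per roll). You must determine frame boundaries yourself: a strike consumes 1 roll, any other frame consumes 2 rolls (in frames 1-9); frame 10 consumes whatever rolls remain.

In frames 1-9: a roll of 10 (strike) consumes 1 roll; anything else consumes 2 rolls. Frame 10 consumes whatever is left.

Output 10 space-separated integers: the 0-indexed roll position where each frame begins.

Answer: 0 2 3 4 5 6 8 10 12 14

Derivation:
Frame 1 starts at roll index 0: rolls=9,1 (sum=10), consumes 2 rolls
Frame 2 starts at roll index 2: roll=10 (strike), consumes 1 roll
Frame 3 starts at roll index 3: roll=10 (strike), consumes 1 roll
Frame 4 starts at roll index 4: roll=10 (strike), consumes 1 roll
Frame 5 starts at roll index 5: roll=10 (strike), consumes 1 roll
Frame 6 starts at roll index 6: rolls=5,5 (sum=10), consumes 2 rolls
Frame 7 starts at roll index 8: rolls=4,0 (sum=4), consumes 2 rolls
Frame 8 starts at roll index 10: rolls=4,3 (sum=7), consumes 2 rolls
Frame 9 starts at roll index 12: rolls=1,1 (sum=2), consumes 2 rolls
Frame 10 starts at roll index 14: 2 remaining rolls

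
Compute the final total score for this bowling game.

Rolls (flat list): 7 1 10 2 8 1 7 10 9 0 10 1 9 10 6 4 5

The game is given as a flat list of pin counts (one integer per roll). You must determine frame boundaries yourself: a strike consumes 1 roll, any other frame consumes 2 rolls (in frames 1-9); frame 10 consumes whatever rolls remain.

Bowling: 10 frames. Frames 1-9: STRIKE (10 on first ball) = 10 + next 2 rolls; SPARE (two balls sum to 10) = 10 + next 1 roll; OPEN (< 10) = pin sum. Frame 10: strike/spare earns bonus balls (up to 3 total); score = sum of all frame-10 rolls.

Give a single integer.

Answer: 150

Derivation:
Frame 1: OPEN (7+1=8). Cumulative: 8
Frame 2: STRIKE. 10 + next two rolls (2+8) = 20. Cumulative: 28
Frame 3: SPARE (2+8=10). 10 + next roll (1) = 11. Cumulative: 39
Frame 4: OPEN (1+7=8). Cumulative: 47
Frame 5: STRIKE. 10 + next two rolls (9+0) = 19. Cumulative: 66
Frame 6: OPEN (9+0=9). Cumulative: 75
Frame 7: STRIKE. 10 + next two rolls (1+9) = 20. Cumulative: 95
Frame 8: SPARE (1+9=10). 10 + next roll (10) = 20. Cumulative: 115
Frame 9: STRIKE. 10 + next two rolls (6+4) = 20. Cumulative: 135
Frame 10: SPARE. Sum of all frame-10 rolls (6+4+5) = 15. Cumulative: 150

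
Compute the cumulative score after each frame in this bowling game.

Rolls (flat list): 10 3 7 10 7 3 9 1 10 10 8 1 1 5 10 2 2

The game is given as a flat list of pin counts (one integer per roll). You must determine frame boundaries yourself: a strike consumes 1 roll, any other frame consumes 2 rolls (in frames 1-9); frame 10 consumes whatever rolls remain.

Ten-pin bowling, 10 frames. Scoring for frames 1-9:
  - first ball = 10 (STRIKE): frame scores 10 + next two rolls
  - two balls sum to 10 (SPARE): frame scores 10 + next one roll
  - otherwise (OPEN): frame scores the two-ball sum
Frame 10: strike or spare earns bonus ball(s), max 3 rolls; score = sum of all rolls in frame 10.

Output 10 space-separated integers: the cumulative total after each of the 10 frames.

Answer: 20 40 60 79 99 127 146 155 161 175

Derivation:
Frame 1: STRIKE. 10 + next two rolls (3+7) = 20. Cumulative: 20
Frame 2: SPARE (3+7=10). 10 + next roll (10) = 20. Cumulative: 40
Frame 3: STRIKE. 10 + next two rolls (7+3) = 20. Cumulative: 60
Frame 4: SPARE (7+3=10). 10 + next roll (9) = 19. Cumulative: 79
Frame 5: SPARE (9+1=10). 10 + next roll (10) = 20. Cumulative: 99
Frame 6: STRIKE. 10 + next two rolls (10+8) = 28. Cumulative: 127
Frame 7: STRIKE. 10 + next two rolls (8+1) = 19. Cumulative: 146
Frame 8: OPEN (8+1=9). Cumulative: 155
Frame 9: OPEN (1+5=6). Cumulative: 161
Frame 10: STRIKE. Sum of all frame-10 rolls (10+2+2) = 14. Cumulative: 175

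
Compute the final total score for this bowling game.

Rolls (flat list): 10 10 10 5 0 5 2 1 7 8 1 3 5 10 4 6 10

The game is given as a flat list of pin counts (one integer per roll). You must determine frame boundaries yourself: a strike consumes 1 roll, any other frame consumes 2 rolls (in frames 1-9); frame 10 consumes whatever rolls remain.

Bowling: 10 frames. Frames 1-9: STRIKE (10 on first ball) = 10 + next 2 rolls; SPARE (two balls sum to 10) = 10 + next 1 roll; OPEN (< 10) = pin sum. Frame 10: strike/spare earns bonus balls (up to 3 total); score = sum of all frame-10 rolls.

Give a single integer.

Frame 1: STRIKE. 10 + next two rolls (10+10) = 30. Cumulative: 30
Frame 2: STRIKE. 10 + next two rolls (10+5) = 25. Cumulative: 55
Frame 3: STRIKE. 10 + next two rolls (5+0) = 15. Cumulative: 70
Frame 4: OPEN (5+0=5). Cumulative: 75
Frame 5: OPEN (5+2=7). Cumulative: 82
Frame 6: OPEN (1+7=8). Cumulative: 90
Frame 7: OPEN (8+1=9). Cumulative: 99
Frame 8: OPEN (3+5=8). Cumulative: 107
Frame 9: STRIKE. 10 + next two rolls (4+6) = 20. Cumulative: 127
Frame 10: SPARE. Sum of all frame-10 rolls (4+6+10) = 20. Cumulative: 147

Answer: 147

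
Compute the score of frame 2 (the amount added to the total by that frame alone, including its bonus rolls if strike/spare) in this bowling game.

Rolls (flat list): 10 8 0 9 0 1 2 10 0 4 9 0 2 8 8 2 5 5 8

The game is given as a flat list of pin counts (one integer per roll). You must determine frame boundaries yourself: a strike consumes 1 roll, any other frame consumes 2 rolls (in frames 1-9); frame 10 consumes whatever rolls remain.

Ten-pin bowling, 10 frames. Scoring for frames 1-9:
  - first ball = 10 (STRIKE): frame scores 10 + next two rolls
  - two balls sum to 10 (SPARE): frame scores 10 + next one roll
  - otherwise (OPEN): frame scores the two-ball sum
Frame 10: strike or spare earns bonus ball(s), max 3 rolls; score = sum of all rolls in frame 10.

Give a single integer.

Answer: 8

Derivation:
Frame 1: STRIKE. 10 + next two rolls (8+0) = 18. Cumulative: 18
Frame 2: OPEN (8+0=8). Cumulative: 26
Frame 3: OPEN (9+0=9). Cumulative: 35
Frame 4: OPEN (1+2=3). Cumulative: 38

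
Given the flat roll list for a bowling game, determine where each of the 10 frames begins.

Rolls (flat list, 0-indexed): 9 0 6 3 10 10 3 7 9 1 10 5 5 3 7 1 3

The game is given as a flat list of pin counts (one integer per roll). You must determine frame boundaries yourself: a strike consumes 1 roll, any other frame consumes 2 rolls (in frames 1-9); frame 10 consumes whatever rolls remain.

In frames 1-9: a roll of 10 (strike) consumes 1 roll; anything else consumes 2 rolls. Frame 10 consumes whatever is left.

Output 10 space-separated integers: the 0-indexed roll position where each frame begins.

Answer: 0 2 4 5 6 8 10 11 13 15

Derivation:
Frame 1 starts at roll index 0: rolls=9,0 (sum=9), consumes 2 rolls
Frame 2 starts at roll index 2: rolls=6,3 (sum=9), consumes 2 rolls
Frame 3 starts at roll index 4: roll=10 (strike), consumes 1 roll
Frame 4 starts at roll index 5: roll=10 (strike), consumes 1 roll
Frame 5 starts at roll index 6: rolls=3,7 (sum=10), consumes 2 rolls
Frame 6 starts at roll index 8: rolls=9,1 (sum=10), consumes 2 rolls
Frame 7 starts at roll index 10: roll=10 (strike), consumes 1 roll
Frame 8 starts at roll index 11: rolls=5,5 (sum=10), consumes 2 rolls
Frame 9 starts at roll index 13: rolls=3,7 (sum=10), consumes 2 rolls
Frame 10 starts at roll index 15: 2 remaining rolls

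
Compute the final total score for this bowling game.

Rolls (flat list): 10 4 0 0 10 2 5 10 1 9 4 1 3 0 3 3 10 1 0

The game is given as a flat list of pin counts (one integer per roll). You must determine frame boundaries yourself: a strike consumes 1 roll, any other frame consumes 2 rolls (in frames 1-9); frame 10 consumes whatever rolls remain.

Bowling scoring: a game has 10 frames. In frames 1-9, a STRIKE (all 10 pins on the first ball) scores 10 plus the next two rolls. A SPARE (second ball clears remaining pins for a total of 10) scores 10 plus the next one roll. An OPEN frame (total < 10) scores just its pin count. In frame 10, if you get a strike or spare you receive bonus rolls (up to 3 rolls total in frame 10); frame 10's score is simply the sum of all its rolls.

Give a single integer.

Frame 1: STRIKE. 10 + next two rolls (4+0) = 14. Cumulative: 14
Frame 2: OPEN (4+0=4). Cumulative: 18
Frame 3: SPARE (0+10=10). 10 + next roll (2) = 12. Cumulative: 30
Frame 4: OPEN (2+5=7). Cumulative: 37
Frame 5: STRIKE. 10 + next two rolls (1+9) = 20. Cumulative: 57
Frame 6: SPARE (1+9=10). 10 + next roll (4) = 14. Cumulative: 71
Frame 7: OPEN (4+1=5). Cumulative: 76
Frame 8: OPEN (3+0=3). Cumulative: 79
Frame 9: OPEN (3+3=6). Cumulative: 85
Frame 10: STRIKE. Sum of all frame-10 rolls (10+1+0) = 11. Cumulative: 96

Answer: 96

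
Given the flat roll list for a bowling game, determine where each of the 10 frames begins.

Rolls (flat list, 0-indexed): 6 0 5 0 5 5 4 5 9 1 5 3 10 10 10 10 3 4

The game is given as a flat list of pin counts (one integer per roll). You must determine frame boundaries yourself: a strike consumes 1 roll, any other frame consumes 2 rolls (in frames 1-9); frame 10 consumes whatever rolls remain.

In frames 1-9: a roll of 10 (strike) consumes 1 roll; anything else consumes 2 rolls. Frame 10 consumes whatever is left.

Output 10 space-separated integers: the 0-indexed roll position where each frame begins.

Frame 1 starts at roll index 0: rolls=6,0 (sum=6), consumes 2 rolls
Frame 2 starts at roll index 2: rolls=5,0 (sum=5), consumes 2 rolls
Frame 3 starts at roll index 4: rolls=5,5 (sum=10), consumes 2 rolls
Frame 4 starts at roll index 6: rolls=4,5 (sum=9), consumes 2 rolls
Frame 5 starts at roll index 8: rolls=9,1 (sum=10), consumes 2 rolls
Frame 6 starts at roll index 10: rolls=5,3 (sum=8), consumes 2 rolls
Frame 7 starts at roll index 12: roll=10 (strike), consumes 1 roll
Frame 8 starts at roll index 13: roll=10 (strike), consumes 1 roll
Frame 9 starts at roll index 14: roll=10 (strike), consumes 1 roll
Frame 10 starts at roll index 15: 3 remaining rolls

Answer: 0 2 4 6 8 10 12 13 14 15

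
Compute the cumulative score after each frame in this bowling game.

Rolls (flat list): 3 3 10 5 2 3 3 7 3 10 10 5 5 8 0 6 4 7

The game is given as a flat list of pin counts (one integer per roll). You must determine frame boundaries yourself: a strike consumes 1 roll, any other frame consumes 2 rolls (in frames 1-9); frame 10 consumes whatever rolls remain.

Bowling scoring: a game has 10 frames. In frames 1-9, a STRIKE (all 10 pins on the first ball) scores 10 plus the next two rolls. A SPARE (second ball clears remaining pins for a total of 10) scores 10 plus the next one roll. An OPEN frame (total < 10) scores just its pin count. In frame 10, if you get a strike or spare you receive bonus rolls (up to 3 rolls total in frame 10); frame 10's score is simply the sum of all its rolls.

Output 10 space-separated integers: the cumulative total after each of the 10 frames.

Answer: 6 23 30 36 56 81 101 119 127 144

Derivation:
Frame 1: OPEN (3+3=6). Cumulative: 6
Frame 2: STRIKE. 10 + next two rolls (5+2) = 17. Cumulative: 23
Frame 3: OPEN (5+2=7). Cumulative: 30
Frame 4: OPEN (3+3=6). Cumulative: 36
Frame 5: SPARE (7+3=10). 10 + next roll (10) = 20. Cumulative: 56
Frame 6: STRIKE. 10 + next two rolls (10+5) = 25. Cumulative: 81
Frame 7: STRIKE. 10 + next two rolls (5+5) = 20. Cumulative: 101
Frame 8: SPARE (5+5=10). 10 + next roll (8) = 18. Cumulative: 119
Frame 9: OPEN (8+0=8). Cumulative: 127
Frame 10: SPARE. Sum of all frame-10 rolls (6+4+7) = 17. Cumulative: 144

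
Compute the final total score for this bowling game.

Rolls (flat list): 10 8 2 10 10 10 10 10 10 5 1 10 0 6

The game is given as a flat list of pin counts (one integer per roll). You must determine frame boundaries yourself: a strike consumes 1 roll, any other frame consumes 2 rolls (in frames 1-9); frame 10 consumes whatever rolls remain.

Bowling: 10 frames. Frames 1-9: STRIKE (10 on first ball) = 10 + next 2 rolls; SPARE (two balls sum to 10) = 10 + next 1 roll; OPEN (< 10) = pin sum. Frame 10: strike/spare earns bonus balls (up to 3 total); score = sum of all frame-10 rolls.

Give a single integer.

Frame 1: STRIKE. 10 + next two rolls (8+2) = 20. Cumulative: 20
Frame 2: SPARE (8+2=10). 10 + next roll (10) = 20. Cumulative: 40
Frame 3: STRIKE. 10 + next two rolls (10+10) = 30. Cumulative: 70
Frame 4: STRIKE. 10 + next two rolls (10+10) = 30. Cumulative: 100
Frame 5: STRIKE. 10 + next two rolls (10+10) = 30. Cumulative: 130
Frame 6: STRIKE. 10 + next two rolls (10+10) = 30. Cumulative: 160
Frame 7: STRIKE. 10 + next two rolls (10+5) = 25. Cumulative: 185
Frame 8: STRIKE. 10 + next two rolls (5+1) = 16. Cumulative: 201
Frame 9: OPEN (5+1=6). Cumulative: 207
Frame 10: STRIKE. Sum of all frame-10 rolls (10+0+6) = 16. Cumulative: 223

Answer: 223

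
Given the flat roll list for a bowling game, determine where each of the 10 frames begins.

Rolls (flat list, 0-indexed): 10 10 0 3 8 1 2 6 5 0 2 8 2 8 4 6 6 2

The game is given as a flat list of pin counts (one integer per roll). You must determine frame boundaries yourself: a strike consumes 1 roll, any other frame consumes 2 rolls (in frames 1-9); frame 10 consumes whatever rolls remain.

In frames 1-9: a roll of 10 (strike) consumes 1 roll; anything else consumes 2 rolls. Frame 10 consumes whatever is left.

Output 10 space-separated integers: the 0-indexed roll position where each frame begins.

Frame 1 starts at roll index 0: roll=10 (strike), consumes 1 roll
Frame 2 starts at roll index 1: roll=10 (strike), consumes 1 roll
Frame 3 starts at roll index 2: rolls=0,3 (sum=3), consumes 2 rolls
Frame 4 starts at roll index 4: rolls=8,1 (sum=9), consumes 2 rolls
Frame 5 starts at roll index 6: rolls=2,6 (sum=8), consumes 2 rolls
Frame 6 starts at roll index 8: rolls=5,0 (sum=5), consumes 2 rolls
Frame 7 starts at roll index 10: rolls=2,8 (sum=10), consumes 2 rolls
Frame 8 starts at roll index 12: rolls=2,8 (sum=10), consumes 2 rolls
Frame 9 starts at roll index 14: rolls=4,6 (sum=10), consumes 2 rolls
Frame 10 starts at roll index 16: 2 remaining rolls

Answer: 0 1 2 4 6 8 10 12 14 16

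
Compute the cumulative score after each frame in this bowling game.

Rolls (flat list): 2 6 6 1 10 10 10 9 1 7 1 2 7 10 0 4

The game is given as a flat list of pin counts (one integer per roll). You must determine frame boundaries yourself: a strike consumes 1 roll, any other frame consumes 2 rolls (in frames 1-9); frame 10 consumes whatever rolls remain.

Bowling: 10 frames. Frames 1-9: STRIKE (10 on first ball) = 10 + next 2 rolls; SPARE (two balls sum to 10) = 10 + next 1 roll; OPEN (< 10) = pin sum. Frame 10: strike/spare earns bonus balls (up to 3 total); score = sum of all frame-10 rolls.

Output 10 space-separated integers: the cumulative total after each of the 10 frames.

Frame 1: OPEN (2+6=8). Cumulative: 8
Frame 2: OPEN (6+1=7). Cumulative: 15
Frame 3: STRIKE. 10 + next two rolls (10+10) = 30. Cumulative: 45
Frame 4: STRIKE. 10 + next two rolls (10+9) = 29. Cumulative: 74
Frame 5: STRIKE. 10 + next two rolls (9+1) = 20. Cumulative: 94
Frame 6: SPARE (9+1=10). 10 + next roll (7) = 17. Cumulative: 111
Frame 7: OPEN (7+1=8). Cumulative: 119
Frame 8: OPEN (2+7=9). Cumulative: 128
Frame 9: STRIKE. 10 + next two rolls (0+4) = 14. Cumulative: 142
Frame 10: OPEN. Sum of all frame-10 rolls (0+4) = 4. Cumulative: 146

Answer: 8 15 45 74 94 111 119 128 142 146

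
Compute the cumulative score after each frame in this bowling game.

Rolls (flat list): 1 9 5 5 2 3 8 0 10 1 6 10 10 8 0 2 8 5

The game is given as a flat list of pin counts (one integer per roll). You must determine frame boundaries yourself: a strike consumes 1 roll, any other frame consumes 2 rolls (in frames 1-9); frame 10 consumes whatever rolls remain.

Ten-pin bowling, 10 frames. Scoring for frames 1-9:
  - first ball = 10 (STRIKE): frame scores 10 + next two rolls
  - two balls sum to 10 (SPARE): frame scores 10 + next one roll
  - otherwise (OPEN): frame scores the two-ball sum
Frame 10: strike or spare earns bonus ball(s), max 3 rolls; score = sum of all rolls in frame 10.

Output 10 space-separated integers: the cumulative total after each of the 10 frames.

Frame 1: SPARE (1+9=10). 10 + next roll (5) = 15. Cumulative: 15
Frame 2: SPARE (5+5=10). 10 + next roll (2) = 12. Cumulative: 27
Frame 3: OPEN (2+3=5). Cumulative: 32
Frame 4: OPEN (8+0=8). Cumulative: 40
Frame 5: STRIKE. 10 + next two rolls (1+6) = 17. Cumulative: 57
Frame 6: OPEN (1+6=7). Cumulative: 64
Frame 7: STRIKE. 10 + next two rolls (10+8) = 28. Cumulative: 92
Frame 8: STRIKE. 10 + next two rolls (8+0) = 18. Cumulative: 110
Frame 9: OPEN (8+0=8). Cumulative: 118
Frame 10: SPARE. Sum of all frame-10 rolls (2+8+5) = 15. Cumulative: 133

Answer: 15 27 32 40 57 64 92 110 118 133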